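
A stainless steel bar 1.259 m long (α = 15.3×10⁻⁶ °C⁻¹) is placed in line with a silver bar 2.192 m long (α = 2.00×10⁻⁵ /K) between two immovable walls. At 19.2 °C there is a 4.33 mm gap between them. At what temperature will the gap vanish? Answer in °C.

Gap closes when ΔL₁ + ΔL₂ = 4.33 mm = 4.33×10⁻³ m
(α₁L₁ + α₂L₂)ΔT = g
α₁L₁ + α₂L₂ = 15.3×10⁻⁶×1.259 + 2.00×10⁻⁵×2.192 = 6.31027×10⁻⁵ m/K
ΔT = 4.33×10⁻³ / 6.31027×10⁻⁵ = 68.618 K
T = 19.2 + 68.618 = 87.818 °C

T = 87.8 °C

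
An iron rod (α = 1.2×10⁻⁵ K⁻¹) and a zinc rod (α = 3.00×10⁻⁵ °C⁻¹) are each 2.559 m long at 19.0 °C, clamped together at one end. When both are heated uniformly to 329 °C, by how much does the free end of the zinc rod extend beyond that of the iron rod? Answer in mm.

14.3 mm

ΔT = 310.0 K
iron: ΔL = 1.2×10⁻⁵ × 2.559 m × 310.0 = 9.5195×10⁻³ m = 9.5195 mm
zinc: ΔL = 3.00×10⁻⁵ × 2.559 m × 310.0 = 2.3799×10⁻² m = 23.799 mm
difference = 23.799 − 9.5195 = 14.2795 mm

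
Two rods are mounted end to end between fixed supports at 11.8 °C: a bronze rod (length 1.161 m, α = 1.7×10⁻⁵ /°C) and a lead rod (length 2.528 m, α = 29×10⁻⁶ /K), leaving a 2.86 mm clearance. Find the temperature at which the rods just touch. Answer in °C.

T = 42.5 °C

α₁L₁ = 1.9737×10⁻⁵ m/K, α₂L₂ = 7.3312×10⁻⁵ m/K → total 9.3049×10⁻⁵ m/K
ΔT = g/(α₁L₁+α₂L₂) = 2.86×10⁻³ / 9.3049×10⁻⁵ = 30.736 K
T = 11.8 + 30.736 = 42.536 °C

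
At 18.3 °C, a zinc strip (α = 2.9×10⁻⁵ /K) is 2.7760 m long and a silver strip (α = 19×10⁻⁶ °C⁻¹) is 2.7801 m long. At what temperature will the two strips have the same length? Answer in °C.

T = 166.4 °C

Equal length when α₁L₁ΔT − α₂L₂ΔT = L₂ − L₁ = 4.10×10⁻³ m
α₁L₁ = 8.0504×10⁻⁵, α₂L₂ = 5.28219×10⁻⁵ → Δ(αL) = 2.76821×10⁻⁵ m/K
ΔT = 4.10×10⁻³ / 2.76821×10⁻⁵ = 148.110 K, so T = 18.3 + 148.110 = 166.410 °C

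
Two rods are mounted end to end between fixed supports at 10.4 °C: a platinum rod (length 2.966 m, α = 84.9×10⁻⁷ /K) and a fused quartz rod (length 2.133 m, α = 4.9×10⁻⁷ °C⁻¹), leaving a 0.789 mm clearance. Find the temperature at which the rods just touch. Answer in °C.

Gap closes when ΔL₁ + ΔL₂ = 0.789 mm = 7.89×10⁻⁴ m
(α₁L₁ + α₂L₂)ΔT = g
α₁L₁ + α₂L₂ = 84.9×10⁻⁷×2.966 + 4.9×10⁻⁷×2.133 = 2.622651×10⁻⁵ m/K
ΔT = 7.89×10⁻⁴ / 2.622651×10⁻⁵ = 30.084 K
T = 10.4 + 30.084 = 40.484 °C

T = 40.5 °C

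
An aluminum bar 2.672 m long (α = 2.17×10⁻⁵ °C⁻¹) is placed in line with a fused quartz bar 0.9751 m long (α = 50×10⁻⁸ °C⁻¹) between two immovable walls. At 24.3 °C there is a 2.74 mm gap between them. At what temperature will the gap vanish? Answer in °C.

Gap closes when ΔL₁ + ΔL₂ = 2.74 mm = 2.74×10⁻³ m
(α₁L₁ + α₂L₂)ΔT = g
α₁L₁ + α₂L₂ = 2.17×10⁻⁵×2.672 + 50×10⁻⁸×0.9751 = 5.846995×10⁻⁵ m/K
ΔT = 2.74×10⁻³ / 5.846995×10⁻⁵ = 46.862 K
T = 24.3 + 46.862 = 71.162 °C

T = 71.2 °C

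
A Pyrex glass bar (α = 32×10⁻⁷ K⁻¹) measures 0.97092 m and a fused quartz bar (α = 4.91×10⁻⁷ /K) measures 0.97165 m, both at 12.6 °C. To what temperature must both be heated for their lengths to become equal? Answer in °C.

T = 290.2 °C

L₁(1 + α₁ΔT) = L₂(1 + α₂ΔT) ⇒ ΔT = (L₂ − L₁)/(α₁L₁ − α₂L₂)
L₂ − L₁ = 0.97165 − 0.97092 = 7.30×10⁻⁴ m
α₁L₁ − α₂L₂ = 32×10⁻⁷×0.97092 − 4.91×10⁻⁷×0.97165 = 2.62986385×10⁻⁶ m/K
ΔT = 7.30×10⁻⁴ / 2.62986385×10⁻⁶ = 277.581 K
T = 12.6 + 277.581 = 290.181 °C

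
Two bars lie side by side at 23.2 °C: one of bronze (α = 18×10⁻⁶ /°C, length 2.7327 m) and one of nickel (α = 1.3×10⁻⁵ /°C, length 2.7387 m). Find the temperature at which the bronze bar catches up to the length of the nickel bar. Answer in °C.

T = 464.8 °C

Equal length when α₁L₁ΔT − α₂L₂ΔT = L₂ − L₁ = 6.00×10⁻³ m
α₁L₁ = 4.91886×10⁻⁵, α₂L₂ = 3.56031×10⁻⁵ → Δ(αL) = 1.35855×10⁻⁵ m/K
ΔT = 6.00×10⁻³ / 1.35855×10⁻⁵ = 441.647 K, so T = 23.2 + 441.647 = 464.847 °C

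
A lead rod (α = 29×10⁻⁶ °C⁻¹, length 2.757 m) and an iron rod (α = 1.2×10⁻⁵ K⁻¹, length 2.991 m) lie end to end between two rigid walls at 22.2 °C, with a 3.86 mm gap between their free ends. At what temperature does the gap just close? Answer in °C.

α₁L₁ = 7.9953×10⁻⁵ m/K, α₂L₂ = 3.5892×10⁻⁵ m/K → total 1.15845×10⁻⁴ m/K
ΔT = g/(α₁L₁+α₂L₂) = 3.86×10⁻³ / 1.15845×10⁻⁴ = 33.320 K
T = 22.2 + 33.320 = 55.520 °C

T = 55.5 °C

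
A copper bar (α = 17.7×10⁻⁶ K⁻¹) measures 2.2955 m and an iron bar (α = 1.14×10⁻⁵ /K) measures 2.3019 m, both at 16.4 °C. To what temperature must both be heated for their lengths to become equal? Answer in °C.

T = 461.2 °C

Equal length when α₁L₁ΔT − α₂L₂ΔT = L₂ − L₁ = 6.40×10⁻³ m
α₁L₁ = 4.063035×10⁻⁵, α₂L₂ = 2.624166×10⁻⁵ → Δ(αL) = 1.438869×10⁻⁵ m/K
ΔT = 6.40×10⁻³ / 1.438869×10⁻⁵ = 444.794 K, so T = 16.4 + 444.794 = 461.194 °C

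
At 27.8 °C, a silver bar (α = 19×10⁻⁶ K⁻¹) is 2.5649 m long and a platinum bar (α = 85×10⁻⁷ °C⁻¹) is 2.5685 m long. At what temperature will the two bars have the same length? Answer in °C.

L₁(1 + α₁ΔT) = L₂(1 + α₂ΔT) ⇒ ΔT = (L₂ − L₁)/(α₁L₁ − α₂L₂)
L₂ − L₁ = 2.5685 − 2.5649 = 3.60×10⁻³ m
α₁L₁ − α₂L₂ = 19×10⁻⁶×2.5649 − 85×10⁻⁷×2.5685 = 2.690085×10⁻⁵ m/K
ΔT = 3.60×10⁻³ / 2.690085×10⁻⁵ = 133.825 K
T = 27.8 + 133.825 = 161.625 °C

T = 161.6 °C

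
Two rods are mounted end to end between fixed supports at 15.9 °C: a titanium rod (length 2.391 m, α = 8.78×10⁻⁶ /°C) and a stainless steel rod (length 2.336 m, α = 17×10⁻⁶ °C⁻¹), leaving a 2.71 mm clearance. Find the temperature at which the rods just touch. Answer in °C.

α₁L₁ = 2.099298×10⁻⁵ m/K, α₂L₂ = 3.9712×10⁻⁵ m/K → total 6.070498×10⁻⁵ m/K
ΔT = g/(α₁L₁+α₂L₂) = 2.71×10⁻³ / 6.070498×10⁻⁵ = 44.642 K
T = 15.9 + 44.642 = 60.542 °C

T = 60.5 °C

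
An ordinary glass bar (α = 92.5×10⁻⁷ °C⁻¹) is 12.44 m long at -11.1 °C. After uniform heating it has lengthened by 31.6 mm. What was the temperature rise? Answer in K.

ΔL = αL₀ΔT ⇒ ΔT = ΔL / (αL₀)
ΔT = 31.6×10⁻³ m / (92.5×10⁻⁷ × 12.44 m) = 274.62 K

ΔT = 275 K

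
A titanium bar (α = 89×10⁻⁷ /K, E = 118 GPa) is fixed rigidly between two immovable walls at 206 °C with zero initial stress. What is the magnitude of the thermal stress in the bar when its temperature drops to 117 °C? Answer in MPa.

Fully constrained: the free strain ε = αΔT is blocked, so σ = Eε = EαΔT.
|ΔT| = 89 K
σ = 118×10⁹ × 89×10⁻⁷ × 89 = 9.35×10⁷ Pa

σ = 93.5 MPa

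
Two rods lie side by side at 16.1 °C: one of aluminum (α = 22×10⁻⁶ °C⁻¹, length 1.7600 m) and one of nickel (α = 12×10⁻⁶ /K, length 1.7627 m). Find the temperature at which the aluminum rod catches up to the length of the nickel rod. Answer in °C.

L₁(1 + α₁ΔT) = L₂(1 + α₂ΔT) ⇒ ΔT = (L₂ − L₁)/(α₁L₁ − α₂L₂)
L₂ − L₁ = 1.7627 − 1.7600 = 2.70×10⁻³ m
α₁L₁ − α₂L₂ = 22×10⁻⁶×1.7600 − 12×10⁻⁶×1.7627 = 1.75676×10⁻⁵ m/K
ΔT = 2.70×10⁻³ / 1.75676×10⁻⁵ = 153.692 K
T = 16.1 + 153.692 = 169.792 °C

T = 169.8 °C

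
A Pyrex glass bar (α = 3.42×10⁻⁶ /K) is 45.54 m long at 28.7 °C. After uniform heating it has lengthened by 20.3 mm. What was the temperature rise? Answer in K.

ΔT = 130 K

ΔL = αL₀ΔT ⇒ ΔT = ΔL / (αL₀)
ΔT = 20.3×10⁻³ m / (3.42×10⁻⁶ × 45.54 m) = 130.34 K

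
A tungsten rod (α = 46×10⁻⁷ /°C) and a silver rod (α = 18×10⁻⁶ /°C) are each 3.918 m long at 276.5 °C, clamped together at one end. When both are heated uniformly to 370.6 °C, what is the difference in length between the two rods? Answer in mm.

ΔT = 94.1 K
tungsten: ΔL = 46×10⁻⁷ × 3.918 m × 94.1 = 1.6959×10⁻³ m = 1.6959 mm
silver: ΔL = 18×10⁻⁶ × 3.918 m × 94.1 = 6.6363×10⁻³ m = 6.6363 mm
difference = 6.6363 − 1.6959 = 4.9404 mm

4.94 mm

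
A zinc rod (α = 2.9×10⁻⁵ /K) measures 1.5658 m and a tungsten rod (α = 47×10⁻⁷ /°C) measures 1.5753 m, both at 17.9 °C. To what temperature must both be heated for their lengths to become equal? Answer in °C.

T = 267.9 °C

Equal length when α₁L₁ΔT − α₂L₂ΔT = L₂ − L₁ = 9.50×10⁻³ m
α₁L₁ = 4.54082×10⁻⁵, α₂L₂ = 7.40391×10⁻⁶ → Δ(αL) = 3.800429×10⁻⁵ m/K
ΔT = 9.50×10⁻³ / 3.800429×10⁻⁵ = 249.972 K, so T = 17.9 + 249.972 = 267.872 °C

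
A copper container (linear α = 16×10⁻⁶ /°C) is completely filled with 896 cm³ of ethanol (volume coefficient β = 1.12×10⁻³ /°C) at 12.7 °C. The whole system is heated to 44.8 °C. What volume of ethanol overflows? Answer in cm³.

The container also expands: β_container ≈ 3α = 4.8×10⁻⁵ /K
Net overflow = V₀(β_liq − 3α_cont)ΔT
β − 3α = 1.12×10⁻³ − 4.8×10⁻⁵ = 1.072×10⁻³ /K; ΔT = 32.1 K
ΔV = 896 × 1.072×10⁻³ × 32.1 = 30.8 cm³

30.8 cm³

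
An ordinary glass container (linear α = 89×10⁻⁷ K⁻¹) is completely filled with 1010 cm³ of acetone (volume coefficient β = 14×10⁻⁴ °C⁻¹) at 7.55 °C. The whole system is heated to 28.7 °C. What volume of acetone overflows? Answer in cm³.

The container also expands: β_container ≈ 3α = 2.67×10⁻⁵ /K
Net overflow = V₀(β_liq − 3α_cont)ΔT
β − 3α = 1.40×10⁻³ − 2.67×10⁻⁵ = 1.3733×10⁻³ /K; ΔT = 21.15 K
ΔV = 1010 × 1.3733×10⁻³ × 21.15 = 29.3 cm³

29.3 cm³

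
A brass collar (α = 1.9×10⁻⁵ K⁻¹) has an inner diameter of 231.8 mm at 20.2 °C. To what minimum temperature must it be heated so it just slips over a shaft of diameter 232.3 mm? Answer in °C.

T = 134 °C

Required Δd = 232.3 − 231.8 = 0.5 mm
Δd = αd₀ΔT ⇒ ΔT = Δd/(αd₀) = 0.5 / (1.9×10⁻⁵ × 231.8) = 113.53 K
T_min = 20.2 + 113.53 = 133.73 °C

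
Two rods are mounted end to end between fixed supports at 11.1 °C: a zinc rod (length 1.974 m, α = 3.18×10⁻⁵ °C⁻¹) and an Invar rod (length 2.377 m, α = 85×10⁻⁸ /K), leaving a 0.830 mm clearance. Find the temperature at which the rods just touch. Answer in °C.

T = 23.9 °C

Gap closes when ΔL₁ + ΔL₂ = 0.830 mm = 8.30×10⁻⁴ m
(α₁L₁ + α₂L₂)ΔT = g
α₁L₁ + α₂L₂ = 3.18×10⁻⁵×1.974 + 85×10⁻⁸×2.377 = 6.479365×10⁻⁵ m/K
ΔT = 8.30×10⁻⁴ / 6.479365×10⁻⁵ = 12.810 K
T = 11.1 + 12.810 = 23.910 °C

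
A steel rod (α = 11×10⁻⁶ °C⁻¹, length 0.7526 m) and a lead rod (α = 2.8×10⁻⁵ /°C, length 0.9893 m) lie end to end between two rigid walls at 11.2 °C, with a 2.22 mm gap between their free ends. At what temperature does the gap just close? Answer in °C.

T = 72.9 °C

Gap closes when ΔL₁ + ΔL₂ = 2.22 mm = 2.22×10⁻³ m
(α₁L₁ + α₂L₂)ΔT = g
α₁L₁ + α₂L₂ = 11×10⁻⁶×0.7526 + 2.8×10⁻⁵×0.9893 = 3.5979×10⁻⁵ m/K
ΔT = 2.22×10⁻³ / 3.5979×10⁻⁵ = 61.703 K
T = 11.2 + 61.703 = 72.903 °C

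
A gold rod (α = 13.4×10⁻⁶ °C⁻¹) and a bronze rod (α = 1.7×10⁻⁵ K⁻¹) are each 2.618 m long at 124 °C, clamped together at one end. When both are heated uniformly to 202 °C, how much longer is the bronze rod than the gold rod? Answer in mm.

0.735 mm

ΔT = 78 K
gold: ΔL = 13.4×10⁻⁶ × 2.618 m × 78 = 2.7363×10⁻³ m = 2.7363 mm
bronze: ΔL = 1.7×10⁻⁵ × 2.618 m × 78 = 3.4715×10⁻³ m = 3.4715 mm
difference = 3.4715 − 2.7363 = 0.7352 mm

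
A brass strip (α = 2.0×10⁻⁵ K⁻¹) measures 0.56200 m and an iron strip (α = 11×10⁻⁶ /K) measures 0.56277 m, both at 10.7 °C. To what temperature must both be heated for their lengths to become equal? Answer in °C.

T = 163.2 °C

L₁(1 + α₁ΔT) = L₂(1 + α₂ΔT) ⇒ ΔT = (L₂ − L₁)/(α₁L₁ − α₂L₂)
L₂ − L₁ = 0.56277 − 0.56200 = 7.70×10⁻⁴ m
α₁L₁ − α₂L₂ = 2.0×10⁻⁵×0.56200 − 11×10⁻⁶×0.56277 = 5.04953×10⁻⁶ m/K
ΔT = 7.70×10⁻⁴ / 5.04953×10⁻⁶ = 152.489 K
T = 10.7 + 152.489 = 163.189 °C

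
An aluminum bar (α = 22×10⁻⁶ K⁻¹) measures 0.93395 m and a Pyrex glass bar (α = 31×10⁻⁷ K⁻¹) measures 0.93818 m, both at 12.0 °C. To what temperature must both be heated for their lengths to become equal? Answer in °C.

T = 251.8 °C

L₁(1 + α₁ΔT) = L₂(1 + α₂ΔT) ⇒ ΔT = (L₂ − L₁)/(α₁L₁ − α₂L₂)
L₂ − L₁ = 0.93818 − 0.93395 = 4.23×10⁻³ m
α₁L₁ − α₂L₂ = 22×10⁻⁶×0.93395 − 31×10⁻⁷×0.93818 = 1.7638542×10⁻⁵ m/K
ΔT = 4.23×10⁻³ / 1.7638542×10⁻⁵ = 239.816 K
T = 12.0 + 239.816 = 251.816 °C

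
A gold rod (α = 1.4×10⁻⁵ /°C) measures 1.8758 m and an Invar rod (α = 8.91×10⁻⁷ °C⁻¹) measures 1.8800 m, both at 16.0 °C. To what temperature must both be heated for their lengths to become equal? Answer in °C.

Equal length when α₁L₁ΔT − α₂L₂ΔT = L₂ − L₁ = 4.20×10⁻³ m
α₁L₁ = 2.62612×10⁻⁵, α₂L₂ = 1.67508×10⁻⁶ → Δ(αL) = 2.458612×10⁻⁵ m/K
ΔT = 4.20×10⁻³ / 2.458612×10⁻⁵ = 170.828 K, so T = 16.0 + 170.828 = 186.828 °C

T = 186.8 °C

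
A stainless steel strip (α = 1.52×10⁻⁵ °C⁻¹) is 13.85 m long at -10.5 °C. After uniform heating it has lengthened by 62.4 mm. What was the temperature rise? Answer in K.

ΔL = αL₀ΔT ⇒ ΔT = ΔL / (αL₀)
ΔT = 62.4×10⁻³ m / (1.52×10⁻⁵ × 13.85 m) = 296.41 K

ΔT = 296 K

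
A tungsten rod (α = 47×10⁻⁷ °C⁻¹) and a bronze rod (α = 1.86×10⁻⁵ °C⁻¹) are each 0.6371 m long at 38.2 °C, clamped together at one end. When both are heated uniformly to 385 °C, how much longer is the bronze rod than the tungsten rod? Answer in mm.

ΔT = 346.8 K
tungsten: ΔL = 47×10⁻⁷ × 0.6371 m × 346.8 = 1.0384×10⁻³ m = 1.0384 mm
bronze: ΔL = 1.86×10⁻⁵ × 0.6371 m × 346.8 = 4.1096×10⁻³ m = 4.1096 mm
difference = 4.1096 − 1.0384 = 3.0712 mm

3.07 mm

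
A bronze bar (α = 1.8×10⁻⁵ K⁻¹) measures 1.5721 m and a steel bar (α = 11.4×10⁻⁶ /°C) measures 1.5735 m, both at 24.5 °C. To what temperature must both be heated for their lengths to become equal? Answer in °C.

T = 159.6 °C

L₁(1 + α₁ΔT) = L₂(1 + α₂ΔT) ⇒ ΔT = (L₂ − L₁)/(α₁L₁ − α₂L₂)
L₂ − L₁ = 1.5735 − 1.5721 = 1.40×10⁻³ m
α₁L₁ − α₂L₂ = 1.8×10⁻⁵×1.5721 − 11.4×10⁻⁶×1.5735 = 1.03599×10⁻⁵ m/K
ΔT = 1.40×10⁻³ / 1.03599×10⁻⁵ = 135.136 K
T = 24.5 + 135.136 = 159.636 °C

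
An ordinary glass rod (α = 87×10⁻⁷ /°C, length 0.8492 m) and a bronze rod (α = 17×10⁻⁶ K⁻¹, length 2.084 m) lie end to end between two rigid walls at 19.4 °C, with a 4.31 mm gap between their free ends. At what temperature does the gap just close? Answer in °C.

T = 120 °C

Gap closes when ΔL₁ + ΔL₂ = 4.31 mm = 4.31×10⁻³ m
(α₁L₁ + α₂L₂)ΔT = g
α₁L₁ + α₂L₂ = 87×10⁻⁷×0.8492 + 17×10⁻⁶×2.084 = 4.281604×10⁻⁵ m/K
ΔT = 4.31×10⁻³ / 4.281604×10⁻⁵ = 100.66 K
T = 19.4 + 100.66 = 120.06 °C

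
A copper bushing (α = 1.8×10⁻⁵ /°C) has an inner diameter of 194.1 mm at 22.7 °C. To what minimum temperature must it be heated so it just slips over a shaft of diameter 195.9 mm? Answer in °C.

T = 538 °C

Required Δd = 195.9 − 194.1 = 1.8 mm
Δd = αd₀ΔT ⇒ ΔT = Δd/(αd₀) = 1.8 / (1.8×10⁻⁵ × 194.1) = 515.20 K
T_min = 22.7 + 515.20 = 537.90 °C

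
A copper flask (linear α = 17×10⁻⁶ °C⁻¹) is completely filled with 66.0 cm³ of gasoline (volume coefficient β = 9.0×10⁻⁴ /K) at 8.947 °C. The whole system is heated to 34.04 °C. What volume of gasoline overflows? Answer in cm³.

The flask also expands: β_container ≈ 3α = 5.1×10⁻⁵ /K
Net overflow = V₀(β_liq − 3α_cont)ΔT
β − 3α = 9.00×10⁻⁴ − 5.1×10⁻⁵ = 8.49×10⁻⁴ /K; ΔT = 25.093 K
ΔV = 66.0 × 8.49×10⁻⁴ × 25.093 = 1.41 cm³

1.41 cm³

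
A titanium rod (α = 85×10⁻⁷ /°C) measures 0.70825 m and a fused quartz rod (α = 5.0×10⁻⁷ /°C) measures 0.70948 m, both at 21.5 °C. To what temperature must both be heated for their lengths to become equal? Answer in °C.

T = 238.6 °C

Equal length when α₁L₁ΔT − α₂L₂ΔT = L₂ − L₁ = 1.23×10⁻³ m
α₁L₁ = 6.020125×10⁻⁶, α₂L₂ = 3.5474×10⁻⁷ → Δ(αL) = 5.665385×10⁻⁶ m/K
ΔT = 1.23×10⁻³ / 5.665385×10⁻⁶ = 217.108 K, so T = 21.5 + 217.108 = 238.608 °C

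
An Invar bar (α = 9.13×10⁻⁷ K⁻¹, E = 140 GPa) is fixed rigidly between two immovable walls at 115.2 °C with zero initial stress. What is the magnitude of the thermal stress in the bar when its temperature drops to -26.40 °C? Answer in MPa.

Fully constrained: the free strain ε = αΔT is blocked, so σ = Eε = EαΔT.
|ΔT| = 141.60 K
σ = 140×10⁹ × 9.13×10⁻⁷ × 141.60 = 1.81×10⁷ Pa

σ = 18.1 MPa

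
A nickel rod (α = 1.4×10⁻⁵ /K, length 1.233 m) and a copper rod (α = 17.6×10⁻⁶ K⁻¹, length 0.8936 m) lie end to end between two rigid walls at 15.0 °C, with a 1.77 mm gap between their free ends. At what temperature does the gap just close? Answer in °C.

T = 68.7 °C

α₁L₁ = 1.7262×10⁻⁵ m/K, α₂L₂ = 1.572736×10⁻⁵ m/K → total 3.298936×10⁻⁵ m/K
ΔT = g/(α₁L₁+α₂L₂) = 1.77×10⁻³ / 3.298936×10⁻⁵ = 53.654 K
T = 15.0 + 53.654 = 68.654 °C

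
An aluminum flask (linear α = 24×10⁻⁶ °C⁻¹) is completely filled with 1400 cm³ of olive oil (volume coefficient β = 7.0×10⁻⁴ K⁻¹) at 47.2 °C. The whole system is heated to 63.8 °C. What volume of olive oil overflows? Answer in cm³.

14.6 cm³

The flask also expands: β_container ≈ 3α = 7.2×10⁻⁵ /K
Net overflow = V₀(β_liq − 3α_cont)ΔT
β − 3α = 7.00×10⁻⁴ − 7.2×10⁻⁵ = 6.28×10⁻⁴ /K; ΔT = 16.6 K
ΔV = 1400 × 6.28×10⁻⁴ × 16.6 = 14.6 cm³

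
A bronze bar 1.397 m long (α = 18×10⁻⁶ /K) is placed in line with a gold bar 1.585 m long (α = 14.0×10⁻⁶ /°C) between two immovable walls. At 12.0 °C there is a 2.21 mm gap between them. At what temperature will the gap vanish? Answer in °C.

T = 58.7 °C

α₁L₁ = 2.5146×10⁻⁵ m/K, α₂L₂ = 2.219×10⁻⁵ m/K → total 4.7336×10⁻⁵ m/K
ΔT = g/(α₁L₁+α₂L₂) = 2.21×10⁻³ / 4.7336×10⁻⁵ = 46.688 K
T = 12.0 + 46.688 = 58.688 °C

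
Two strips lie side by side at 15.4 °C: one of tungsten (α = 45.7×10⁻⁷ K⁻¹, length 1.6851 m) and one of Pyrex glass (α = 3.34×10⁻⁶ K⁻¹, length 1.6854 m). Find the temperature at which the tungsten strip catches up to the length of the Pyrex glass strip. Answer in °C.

T = 160.2 °C

Equal length when α₁L₁ΔT − α₂L₂ΔT = L₂ − L₁ = 3.00×10⁻⁴ m
α₁L₁ = 7.700907×10⁻⁶, α₂L₂ = 5.629236×10⁻⁶ → Δ(αL) = 2.071671×10⁻⁶ m/K
ΔT = 3.00×10⁻⁴ / 2.071671×10⁻⁶ = 144.811 K, so T = 15.4 + 144.811 = 160.211 °C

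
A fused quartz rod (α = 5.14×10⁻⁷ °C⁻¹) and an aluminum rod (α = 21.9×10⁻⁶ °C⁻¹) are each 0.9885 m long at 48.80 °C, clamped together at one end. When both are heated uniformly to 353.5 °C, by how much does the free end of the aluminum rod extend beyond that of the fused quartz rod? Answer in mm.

6.44 mm

ΔT = 304.70 K
fused quartz: ΔL = 5.14×10⁻⁷ × 0.9885 m × 304.70 = 1.5481×10⁻⁴ m = 0.15481 mm
aluminum: ΔL = 21.9×10⁻⁶ × 0.9885 m × 304.70 = 6.5962×10⁻³ m = 6.5962 mm
difference = 6.5962 − 0.15481 = 6.44139 mm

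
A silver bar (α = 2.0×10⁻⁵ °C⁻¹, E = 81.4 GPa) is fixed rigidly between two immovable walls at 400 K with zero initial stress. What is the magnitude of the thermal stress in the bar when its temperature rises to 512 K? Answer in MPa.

Fully constrained: the free strain ε = αΔT is blocked, so σ = Eε = EαΔT.
|ΔT| = 112 K
σ = 81.4×10⁹ × 2.0×10⁻⁵ × 112 = 1.82×10⁸ Pa

σ = 182 MPa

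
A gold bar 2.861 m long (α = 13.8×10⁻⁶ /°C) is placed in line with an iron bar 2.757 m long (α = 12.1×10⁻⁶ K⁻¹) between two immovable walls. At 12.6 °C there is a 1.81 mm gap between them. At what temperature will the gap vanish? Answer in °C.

T = 37.4 °C

α₁L₁ = 3.94818×10⁻⁵ m/K, α₂L₂ = 3.33597×10⁻⁵ m/K → total 7.28415×10⁻⁵ m/K
ΔT = g/(α₁L₁+α₂L₂) = 1.81×10⁻³ / 7.28415×10⁻⁵ = 24.848 K
T = 12.6 + 24.848 = 37.448 °C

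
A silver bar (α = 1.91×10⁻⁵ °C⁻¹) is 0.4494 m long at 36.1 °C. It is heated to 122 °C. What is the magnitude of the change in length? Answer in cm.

|ΔT| = |122 − 36.1| = 85.9 K
ΔL = αL₀ΔT = (1.91×10⁻⁵)(0.4494)(85.9) = 7.37×10⁻⁴ m

ΔL = 0.0737 cm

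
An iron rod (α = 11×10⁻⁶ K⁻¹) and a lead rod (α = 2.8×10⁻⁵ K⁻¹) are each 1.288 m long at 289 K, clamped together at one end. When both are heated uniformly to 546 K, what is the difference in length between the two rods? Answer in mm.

ΔT = 257 K
iron: ΔL = 11×10⁻⁶ × 1.288 m × 257 = 3.6412×10⁻³ m = 3.6412 mm
lead: ΔL = 2.8×10⁻⁵ × 1.288 m × 257 = 9.2684×10⁻³ m = 9.2684 mm
difference = 9.2684 − 3.6412 = 5.6272 mm

5.63 mm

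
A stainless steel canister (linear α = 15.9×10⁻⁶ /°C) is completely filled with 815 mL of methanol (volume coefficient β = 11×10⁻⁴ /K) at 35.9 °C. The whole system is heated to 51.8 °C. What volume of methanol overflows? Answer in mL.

13.6 mL

The canister also expands: β_container ≈ 3α = 4.77×10⁻⁵ /K
Net overflow = V₀(β_liq − 3α_cont)ΔT
β − 3α = 1.10×10⁻³ − 4.77×10⁻⁵ = 1.0523×10⁻³ /K; ΔT = 15.9 K
ΔV = 815 × 1.0523×10⁻³ × 15.9 = 13.6 mL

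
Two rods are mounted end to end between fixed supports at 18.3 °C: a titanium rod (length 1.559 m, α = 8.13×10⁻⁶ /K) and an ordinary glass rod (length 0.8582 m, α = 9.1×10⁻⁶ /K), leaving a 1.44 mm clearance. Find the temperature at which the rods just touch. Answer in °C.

T = 88.6 °C

α₁L₁ = 1.267467×10⁻⁵ m/K, α₂L₂ = 7.80962×10⁻⁶ m/K → total 2.048429×10⁻⁵ m/K
ΔT = g/(α₁L₁+α₂L₂) = 1.44×10⁻³ / 2.048429×10⁻⁵ = 70.298 K
T = 18.3 + 70.298 = 88.598 °C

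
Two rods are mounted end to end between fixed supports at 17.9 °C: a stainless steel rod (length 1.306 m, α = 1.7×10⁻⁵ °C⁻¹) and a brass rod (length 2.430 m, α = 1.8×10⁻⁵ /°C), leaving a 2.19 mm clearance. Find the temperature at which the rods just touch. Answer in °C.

T = 51.1 °C

Gap closes when ΔL₁ + ΔL₂ = 2.19 mm = 2.19×10⁻³ m
(α₁L₁ + α₂L₂)ΔT = g
α₁L₁ + α₂L₂ = 1.7×10⁻⁵×1.306 + 1.8×10⁻⁵×2.430 = 6.5942×10⁻⁵ m/K
ΔT = 2.19×10⁻³ / 6.5942×10⁻⁵ = 33.211 K
T = 17.9 + 33.211 = 51.111 °C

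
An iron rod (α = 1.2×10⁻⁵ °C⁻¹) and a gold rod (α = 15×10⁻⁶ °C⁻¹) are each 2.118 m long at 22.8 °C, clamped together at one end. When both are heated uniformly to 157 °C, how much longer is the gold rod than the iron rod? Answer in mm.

0.853 mm

ΔT = 134.2 K
iron: ΔL = 1.2×10⁻⁵ × 2.118 m × 134.2 = 3.4108×10⁻³ m = 3.4108 mm
gold: ΔL = 15×10⁻⁶ × 2.118 m × 134.2 = 4.2635×10⁻³ m = 4.2635 mm
difference = 4.2635 − 3.4108 = 0.8527 mm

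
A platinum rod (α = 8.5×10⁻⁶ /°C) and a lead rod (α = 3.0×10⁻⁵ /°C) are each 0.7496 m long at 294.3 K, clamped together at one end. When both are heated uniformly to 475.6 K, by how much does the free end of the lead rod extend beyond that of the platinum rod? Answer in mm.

ΔT = 181.3 K
platinum: ΔL = 8.5×10⁻⁶ × 0.7496 m × 181.3 = 1.1552×10⁻³ m = 1.1552 mm
lead: ΔL = 3.0×10⁻⁵ × 0.7496 m × 181.3 = 4.0771×10⁻³ m = 4.0771 mm
difference = 4.0771 − 1.1552 = 2.9219 mm

2.92 mm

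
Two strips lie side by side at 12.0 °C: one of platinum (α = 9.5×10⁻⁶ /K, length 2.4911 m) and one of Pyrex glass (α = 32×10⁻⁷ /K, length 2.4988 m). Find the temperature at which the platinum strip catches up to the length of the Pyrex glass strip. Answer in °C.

T = 503.4 °C

L₁(1 + α₁ΔT) = L₂(1 + α₂ΔT) ⇒ ΔT = (L₂ − L₁)/(α₁L₁ − α₂L₂)
L₂ − L₁ = 2.4988 − 2.4911 = 7.70×10⁻³ m
α₁L₁ − α₂L₂ = 9.5×10⁻⁶×2.4911 − 32×10⁻⁷×2.4988 = 1.566929×10⁻⁵ m/K
ΔT = 7.70×10⁻³ / 1.566929×10⁻⁵ = 491.407 K
T = 12.0 + 491.407 = 503.407 °C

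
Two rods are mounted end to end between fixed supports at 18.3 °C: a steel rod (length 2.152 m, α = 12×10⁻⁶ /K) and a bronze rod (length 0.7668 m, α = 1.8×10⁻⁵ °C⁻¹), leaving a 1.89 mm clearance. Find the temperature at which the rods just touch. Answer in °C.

T = 66.0 °C

α₁L₁ = 2.5824×10⁻⁵ m/K, α₂L₂ = 1.38024×10⁻⁵ m/K → total 3.96264×10⁻⁵ m/K
ΔT = g/(α₁L₁+α₂L₂) = 1.89×10⁻³ / 3.96264×10⁻⁵ = 47.695 K
T = 18.3 + 47.695 = 65.995 °C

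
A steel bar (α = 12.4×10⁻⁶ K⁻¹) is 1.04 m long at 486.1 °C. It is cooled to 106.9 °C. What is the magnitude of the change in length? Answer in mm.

ΔL = 4.89 mm

|ΔT| = |106.9 − 486.1| = 379.2 K
ΔL = αL₀ΔT = (12.4×10⁻⁶)(1.04)(379.2) = 4.89×10⁻³ m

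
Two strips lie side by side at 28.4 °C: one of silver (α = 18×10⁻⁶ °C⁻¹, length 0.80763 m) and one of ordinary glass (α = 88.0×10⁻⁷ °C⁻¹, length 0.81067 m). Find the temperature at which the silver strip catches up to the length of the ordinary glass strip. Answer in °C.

L₁(1 + α₁ΔT) = L₂(1 + α₂ΔT) ⇒ ΔT = (L₂ − L₁)/(α₁L₁ − α₂L₂)
L₂ − L₁ = 0.81067 − 0.80763 = 3.04×10⁻³ m
α₁L₁ − α₂L₂ = 18×10⁻⁶×0.80763 − 88.0×10⁻⁷×0.81067 = 7.403444×10⁻⁶ m/K
ΔT = 3.04×10⁻³ / 7.403444×10⁻⁶ = 410.620 K
T = 28.4 + 410.620 = 439.020 °C

T = 439.0 °C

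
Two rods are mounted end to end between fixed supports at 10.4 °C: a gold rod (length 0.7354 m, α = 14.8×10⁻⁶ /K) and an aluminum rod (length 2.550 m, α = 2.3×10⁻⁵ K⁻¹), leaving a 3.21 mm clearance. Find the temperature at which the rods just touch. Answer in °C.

T = 56.6 °C

Gap closes when ΔL₁ + ΔL₂ = 3.21 mm = 3.21×10⁻³ m
(α₁L₁ + α₂L₂)ΔT = g
α₁L₁ + α₂L₂ = 14.8×10⁻⁶×0.7354 + 2.3×10⁻⁵×2.550 = 6.953392×10⁻⁵ m/K
ΔT = 3.21×10⁻³ / 6.953392×10⁻⁵ = 46.165 K
T = 10.4 + 46.165 = 56.565 °C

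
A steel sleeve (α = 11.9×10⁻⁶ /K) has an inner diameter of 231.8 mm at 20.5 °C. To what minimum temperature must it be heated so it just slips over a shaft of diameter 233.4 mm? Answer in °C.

T = 601 °C

Required Δd = 233.4 − 231.8 = 1.6 mm
Δd = αd₀ΔT ⇒ ΔT = Δd/(αd₀) = 1.6 / (11.9×10⁻⁶ × 231.8) = 580.04 K
T_min = 20.5 + 580.04 = 600.54 °C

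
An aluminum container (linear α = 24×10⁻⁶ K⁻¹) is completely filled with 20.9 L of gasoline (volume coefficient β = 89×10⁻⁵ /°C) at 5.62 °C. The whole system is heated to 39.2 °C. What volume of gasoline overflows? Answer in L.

0.574 L

The container also expands: β_container ≈ 3α = 7.2×10⁻⁵ /K
Net overflow = V₀(β_liq − 3α_cont)ΔT
β − 3α = 8.90×10⁻⁴ − 7.2×10⁻⁵ = 8.18×10⁻⁴ /K; ΔT = 33.58 K
ΔV = 20.9 × 8.18×10⁻⁴ × 33.58 = 0.574 L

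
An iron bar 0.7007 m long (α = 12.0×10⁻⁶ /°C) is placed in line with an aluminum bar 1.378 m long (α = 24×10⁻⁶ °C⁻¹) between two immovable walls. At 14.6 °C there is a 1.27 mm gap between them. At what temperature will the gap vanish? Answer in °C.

Gap closes when ΔL₁ + ΔL₂ = 1.27 mm = 1.27×10⁻³ m
(α₁L₁ + α₂L₂)ΔT = g
α₁L₁ + α₂L₂ = 12.0×10⁻⁶×0.7007 + 24×10⁻⁶×1.378 = 4.14804×10⁻⁵ m/K
ΔT = 1.27×10⁻³ / 4.14804×10⁻⁵ = 30.617 K
T = 14.6 + 30.617 = 45.217 °C

T = 45.2 °C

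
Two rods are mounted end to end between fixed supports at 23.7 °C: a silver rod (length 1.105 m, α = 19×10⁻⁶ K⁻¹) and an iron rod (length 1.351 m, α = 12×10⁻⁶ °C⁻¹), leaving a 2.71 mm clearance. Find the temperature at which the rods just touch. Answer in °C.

T = 96.5 °C

α₁L₁ = 2.0995×10⁻⁵ m/K, α₂L₂ = 1.6212×10⁻⁵ m/K → total 3.7207×10⁻⁵ m/K
ΔT = g/(α₁L₁+α₂L₂) = 2.71×10⁻³ / 3.7207×10⁻⁵ = 72.836 K
T = 23.7 + 72.836 = 96.536 °C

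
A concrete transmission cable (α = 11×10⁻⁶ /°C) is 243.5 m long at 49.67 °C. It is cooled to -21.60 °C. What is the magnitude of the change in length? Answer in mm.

|ΔT| = |-21.60 − 49.67| = 71.27 K
ΔL = αL₀ΔT = (11×10⁻⁶)(243.5)(71.27) = 1.91×10⁻¹ m

ΔL = 191 mm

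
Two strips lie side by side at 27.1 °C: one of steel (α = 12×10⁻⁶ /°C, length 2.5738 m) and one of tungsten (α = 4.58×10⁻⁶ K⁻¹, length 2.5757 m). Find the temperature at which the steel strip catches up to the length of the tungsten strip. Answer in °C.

T = 126.6 °C

L₁(1 + α₁ΔT) = L₂(1 + α₂ΔT) ⇒ ΔT = (L₂ − L₁)/(α₁L₁ − α₂L₂)
L₂ − L₁ = 2.5757 − 2.5738 = 1.90×10⁻³ m
α₁L₁ − α₂L₂ = 12×10⁻⁶×2.5738 − 4.58×10⁻⁶×2.5757 = 1.9088894×10⁻⁵ m/K
ΔT = 1.90×10⁻³ / 1.9088894×10⁻⁵ = 99.534 K
T = 27.1 + 99.534 = 126.634 °C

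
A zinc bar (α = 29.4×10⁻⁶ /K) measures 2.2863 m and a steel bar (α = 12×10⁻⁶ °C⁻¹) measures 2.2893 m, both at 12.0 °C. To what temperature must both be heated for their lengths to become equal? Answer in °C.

T = 87.48 °C

L₁(1 + α₁ΔT) = L₂(1 + α₂ΔT) ⇒ ΔT = (L₂ − L₁)/(α₁L₁ − α₂L₂)
L₂ − L₁ = 2.2893 − 2.2863 = 3.00×10⁻³ m
α₁L₁ − α₂L₂ = 29.4×10⁻⁶×2.2863 − 12×10⁻⁶×2.2893 = 3.974562×10⁻⁵ m/K
ΔT = 3.00×10⁻³ / 3.974562×10⁻⁵ = 75.4800 K
T = 12.0 + 75.4800 = 87.4800 °C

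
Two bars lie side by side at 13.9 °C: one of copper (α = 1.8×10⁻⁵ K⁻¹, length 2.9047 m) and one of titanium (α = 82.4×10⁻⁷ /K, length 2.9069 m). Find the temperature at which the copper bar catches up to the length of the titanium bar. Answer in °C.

L₁(1 + α₁ΔT) = L₂(1 + α₂ΔT) ⇒ ΔT = (L₂ − L₁)/(α₁L₁ − α₂L₂)
L₂ − L₁ = 2.9069 − 2.9047 = 2.20×10⁻³ m
α₁L₁ − α₂L₂ = 1.8×10⁻⁵×2.9047 − 82.4×10⁻⁷×2.9069 = 2.8331744×10⁻⁵ m/K
ΔT = 2.20×10⁻³ / 2.8331744×10⁻⁵ = 77.6514 K
T = 13.9 + 77.6514 = 91.5514 °C

T = 91.55 °C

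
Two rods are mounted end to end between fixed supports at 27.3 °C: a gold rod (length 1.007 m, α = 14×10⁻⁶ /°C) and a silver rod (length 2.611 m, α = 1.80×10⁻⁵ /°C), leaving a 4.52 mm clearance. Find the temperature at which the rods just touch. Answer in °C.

T = 101 °C

Gap closes when ΔL₁ + ΔL₂ = 4.52 mm = 4.52×10⁻³ m
(α₁L₁ + α₂L₂)ΔT = g
α₁L₁ + α₂L₂ = 14×10⁻⁶×1.007 + 1.80×10⁻⁵×2.611 = 6.1096×10⁻⁵ m/K
ΔT = 4.52×10⁻³ / 6.1096×10⁻⁵ = 73.98 K
T = 27.3 + 73.98 = 101.28 °C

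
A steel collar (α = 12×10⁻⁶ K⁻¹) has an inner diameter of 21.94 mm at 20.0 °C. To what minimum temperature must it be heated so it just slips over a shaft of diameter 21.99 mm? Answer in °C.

Required Δd = 21.99 − 21.94 = 0.05 mm
Δd = αd₀ΔT ⇒ ΔT = Δd/(αd₀) = 0.05 / (12×10⁻⁶ × 21.94) = 189.91 K
T_min = 20.0 + 189.91 = 209.91 °C

T = 210 °C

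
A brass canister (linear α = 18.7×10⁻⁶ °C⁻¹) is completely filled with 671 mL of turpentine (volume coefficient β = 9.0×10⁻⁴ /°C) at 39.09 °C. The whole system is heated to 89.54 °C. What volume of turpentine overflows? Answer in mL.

The canister also expands: β_container ≈ 3α = 5.61×10⁻⁵ /K
Net overflow = V₀(β_liq − 3α_cont)ΔT
β − 3α = 9.00×10⁻⁴ − 5.61×10⁻⁵ = 8.439×10⁻⁴ /K; ΔT = 50.45 K
ΔV = 671 × 8.439×10⁻⁴ × 50.45 = 28.6 mL

28.6 mL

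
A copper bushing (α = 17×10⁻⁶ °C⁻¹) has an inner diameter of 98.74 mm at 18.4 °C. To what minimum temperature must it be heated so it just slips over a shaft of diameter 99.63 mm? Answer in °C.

T = 549 °C

Required Δd = 99.63 − 98.74 = 0.89 mm
Δd = αd₀ΔT ⇒ ΔT = Δd/(αd₀) = 0.89 / (17×10⁻⁶ × 98.74) = 530.21 K
T_min = 18.4 + 530.21 = 548.61 °C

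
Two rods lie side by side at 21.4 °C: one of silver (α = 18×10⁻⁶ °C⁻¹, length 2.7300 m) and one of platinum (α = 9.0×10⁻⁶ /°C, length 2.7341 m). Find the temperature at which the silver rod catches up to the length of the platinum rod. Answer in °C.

T = 188.5 °C

L₁(1 + α₁ΔT) = L₂(1 + α₂ΔT) ⇒ ΔT = (L₂ − L₁)/(α₁L₁ − α₂L₂)
L₂ − L₁ = 2.7341 − 2.7300 = 4.10×10⁻³ m
α₁L₁ − α₂L₂ = 18×10⁻⁶×2.7300 − 9.0×10⁻⁶×2.7341 = 2.45331×10⁻⁵ m/K
ΔT = 4.10×10⁻³ / 2.45331×10⁻⁵ = 167.121 K
T = 21.4 + 167.121 = 188.521 °C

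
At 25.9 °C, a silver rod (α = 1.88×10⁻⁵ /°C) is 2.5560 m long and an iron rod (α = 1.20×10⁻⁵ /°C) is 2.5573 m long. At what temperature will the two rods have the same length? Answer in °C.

L₁(1 + α₁ΔT) = L₂(1 + α₂ΔT) ⇒ ΔT = (L₂ − L₁)/(α₁L₁ − α₂L₂)
L₂ − L₁ = 2.5573 − 2.5560 = 1.30×10⁻³ m
α₁L₁ − α₂L₂ = 1.88×10⁻⁵×2.5560 − 1.20×10⁻⁵×2.5573 = 1.73652×10⁻⁵ m/K
ΔT = 1.30×10⁻³ / 1.73652×10⁻⁵ = 74.862 K
T = 25.9 + 74.862 = 100.762 °C

T = 100.8 °C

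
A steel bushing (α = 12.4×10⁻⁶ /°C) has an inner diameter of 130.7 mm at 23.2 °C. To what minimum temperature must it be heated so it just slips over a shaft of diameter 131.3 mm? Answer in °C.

Required Δd = 131.3 − 130.7 = 0.6 mm
Δd = αd₀ΔT ⇒ ΔT = Δd/(αd₀) = 0.6 / (12.4×10⁻⁶ × 130.7) = 370.21 K
T_min = 23.2 + 370.21 = 393.41 °C

T = 393 °C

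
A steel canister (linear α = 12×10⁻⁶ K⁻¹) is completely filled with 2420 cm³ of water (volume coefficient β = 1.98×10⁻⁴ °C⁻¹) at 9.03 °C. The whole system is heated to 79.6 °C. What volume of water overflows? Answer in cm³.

27.7 cm³

The canister also expands: β_container ≈ 3α = 3.6×10⁻⁵ /K
Net overflow = V₀(β_liq − 3α_cont)ΔT
β − 3α = 1.98×10⁻⁴ − 3.6×10⁻⁵ = 1.62×10⁻⁴ /K; ΔT = 70.57 K
ΔV = 2420 × 1.62×10⁻⁴ × 70.57 = 27.7 cm³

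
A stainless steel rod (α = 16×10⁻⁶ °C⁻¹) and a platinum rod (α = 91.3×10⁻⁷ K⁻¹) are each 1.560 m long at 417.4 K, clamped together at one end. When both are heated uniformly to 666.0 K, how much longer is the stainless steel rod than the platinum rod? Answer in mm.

ΔT = 248.6 K
stainless steel: ΔL = 16×10⁻⁶ × 1.560 m × 248.6 = 6.2051×10⁻³ m = 6.2051 mm
platinum: ΔL = 91.3×10⁻⁷ × 1.560 m × 248.6 = 3.5408×10⁻³ m = 3.5408 mm
difference = 6.2051 − 3.5408 = 2.6643 mm

2.66 mm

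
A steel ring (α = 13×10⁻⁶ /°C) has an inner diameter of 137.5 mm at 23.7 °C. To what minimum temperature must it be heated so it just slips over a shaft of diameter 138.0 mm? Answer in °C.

T = 303 °C

Required Δd = 138.0 − 137.5 = 0.5 mm
Δd = αd₀ΔT ⇒ ΔT = Δd/(αd₀) = 0.5 / (13×10⁻⁶ × 137.5) = 279.72 K
T_min = 23.7 + 279.72 = 303.42 °C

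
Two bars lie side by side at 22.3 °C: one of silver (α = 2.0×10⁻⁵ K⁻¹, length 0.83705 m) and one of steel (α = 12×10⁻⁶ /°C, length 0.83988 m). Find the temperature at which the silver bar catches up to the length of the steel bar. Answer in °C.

T = 447.1 °C

Equal length when α₁L₁ΔT − α₂L₂ΔT = L₂ − L₁ = 2.83×10⁻³ m
α₁L₁ = 1.6741×10⁻⁵, α₂L₂ = 1.007856×10⁻⁵ → Δ(αL) = 6.66244×10⁻⁶ m/K
ΔT = 2.83×10⁻³ / 6.66244×10⁻⁶ = 424.769 K, so T = 22.3 + 424.769 = 447.069 °C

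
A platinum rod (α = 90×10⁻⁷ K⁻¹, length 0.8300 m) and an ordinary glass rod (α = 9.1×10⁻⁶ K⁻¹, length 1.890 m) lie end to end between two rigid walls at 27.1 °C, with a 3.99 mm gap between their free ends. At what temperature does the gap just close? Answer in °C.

Gap closes when ΔL₁ + ΔL₂ = 3.99 mm = 3.99×10⁻³ m
(α₁L₁ + α₂L₂)ΔT = g
α₁L₁ + α₂L₂ = 90×10⁻⁷×0.8300 + 9.1×10⁻⁶×1.890 = 2.4669×10⁻⁵ m/K
ΔT = 3.99×10⁻³ / 2.4669×10⁻⁵ = 161.74 K
T = 27.1 + 161.74 = 188.84 °C

T = 189 °C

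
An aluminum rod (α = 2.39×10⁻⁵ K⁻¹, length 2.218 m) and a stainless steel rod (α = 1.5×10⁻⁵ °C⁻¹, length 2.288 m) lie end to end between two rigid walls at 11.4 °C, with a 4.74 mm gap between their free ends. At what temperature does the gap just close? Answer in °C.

T = 65.7 °C

Gap closes when ΔL₁ + ΔL₂ = 4.74 mm = 4.74×10⁻³ m
(α₁L₁ + α₂L₂)ΔT = g
α₁L₁ + α₂L₂ = 2.39×10⁻⁵×2.218 + 1.5×10⁻⁵×2.288 = 8.73302×10⁻⁵ m/K
ΔT = 4.74×10⁻³ / 8.73302×10⁻⁵ = 54.277 K
T = 11.4 + 54.277 = 65.677 °C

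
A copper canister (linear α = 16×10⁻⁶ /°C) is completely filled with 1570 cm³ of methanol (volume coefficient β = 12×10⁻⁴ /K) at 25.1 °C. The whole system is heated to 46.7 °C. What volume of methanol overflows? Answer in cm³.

39.1 cm³

The canister also expands: β_container ≈ 3α = 4.8×10⁻⁵ /K
Net overflow = V₀(β_liq − 3α_cont)ΔT
β − 3α = 1.20×10⁻³ − 4.8×10⁻⁵ = 1.152×10⁻³ /K; ΔT = 21.6 K
ΔV = 1570 × 1.152×10⁻³ × 21.6 = 39.1 cm³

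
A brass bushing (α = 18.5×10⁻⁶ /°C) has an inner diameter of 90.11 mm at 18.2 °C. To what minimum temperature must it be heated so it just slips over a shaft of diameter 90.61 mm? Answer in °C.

T = 318 °C

Required Δd = 90.61 − 90.11 = 0.50 mm
Δd = αd₀ΔT ⇒ ΔT = Δd/(αd₀) = 0.50 / (18.5×10⁻⁶ × 90.11) = 299.93 K
T_min = 18.2 + 299.93 = 318.13 °C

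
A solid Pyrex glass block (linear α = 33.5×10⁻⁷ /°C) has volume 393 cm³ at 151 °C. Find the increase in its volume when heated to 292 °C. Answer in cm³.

ΔV = 0.557 cm³

Isotropic solid: β ≈ 3α = 1.0×10⁻⁵ /K; ΔT = 141 K
ΔV = 3αV₀ΔT = 3(33.5×10⁻⁷)(393)(141) = 0.557 cm³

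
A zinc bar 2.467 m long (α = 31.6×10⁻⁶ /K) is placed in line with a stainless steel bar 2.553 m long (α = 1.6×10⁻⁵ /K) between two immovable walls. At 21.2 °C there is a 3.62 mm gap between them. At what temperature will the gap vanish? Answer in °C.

α₁L₁ = 7.79572×10⁻⁵ m/K, α₂L₂ = 4.0848×10⁻⁵ m/K → total 1.188052×10⁻⁴ m/K
ΔT = g/(α₁L₁+α₂L₂) = 3.62×10⁻³ / 1.188052×10⁻⁴ = 30.470 K
T = 21.2 + 30.470 = 51.670 °C

T = 51.7 °C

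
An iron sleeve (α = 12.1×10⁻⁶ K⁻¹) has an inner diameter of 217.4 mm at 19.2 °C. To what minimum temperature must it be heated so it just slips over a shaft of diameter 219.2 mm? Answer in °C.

Required Δd = 219.2 − 217.4 = 1.8 mm
Δd = αd₀ΔT ⇒ ΔT = Δd/(αd₀) = 1.8 / (12.1×10⁻⁶ × 217.4) = 684.27 K
T_min = 19.2 + 684.27 = 703.47 °C

T = 703 °C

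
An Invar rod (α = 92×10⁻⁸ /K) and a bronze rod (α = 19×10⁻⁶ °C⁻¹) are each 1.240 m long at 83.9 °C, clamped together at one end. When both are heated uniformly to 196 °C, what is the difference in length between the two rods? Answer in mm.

2.51 mm

ΔT = 112.1 K
Invar: ΔL = 92×10⁻⁸ × 1.240 m × 112.1 = 1.2788×10⁻⁴ m = 0.12788 mm
bronze: ΔL = 19×10⁻⁶ × 1.240 m × 112.1 = 2.6411×10⁻³ m = 2.6411 mm
difference = 2.6411 − 0.12788 = 2.51322 mm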